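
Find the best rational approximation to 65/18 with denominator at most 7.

Expand x = 65/18 as a continued fraction with the Euclidean algorithm:
  65 = 3*18 + 11, so a_0 = 3.
  18 = 1*11 + 7, so a_1 = 1.
  11 = 1*7 + 4, so a_2 = 1.
  7 = 1*4 + 3, so a_3 = 1.
  4 = 1*3 + 1, so a_4 = 1.
  3 = 3*1 + 0, so a_5 = 3.
so x = [3; 1, 1, 1, 1, 3].
Convergents (p_i = a_i*p_{i-1} + p_{i-2}, q_i = a_i*q_{i-1} + q_{i-2} with p_{-2}=0, p_{-1}=1, q_{-2}=1, q_{-1}=0), until the denominator exceeds 7:
  i=0: a_0=3, p_0 = 3*1 + 0 = 3, q_0 = 3*0 + 1 = 1.
  i=1: a_1=1, p_1 = 1*3 + 1 = 4, q_1 = 1*1 + 0 = 1.
  i=2: a_2=1, p_2 = 1*4 + 3 = 7, q_2 = 1*1 + 1 = 2.
  i=3: a_3=1, p_3 = 1*7 + 4 = 11, q_3 = 1*2 + 1 = 3.
  i=4: a_4=1, p_4 = 1*11 + 7 = 18, q_4 = 1*3 + 2 = 5.
  i=5: a_5=3, p_5 = 3*18 + 11 = 65, q_5 = 3*5 + 3 = 18.
q_5 = 18 > 7, so the last convergent with denominator <= 7 is p_4/q_4 = 18/5.
The closest fraction with denominator <= 7 is either p_4/q_4 or the intermediate fraction (k*p_4 + p_3)/(k*q_4 + q_3) with the largest k >= 1 whose denominator stays <= 7; these approach x as k grows, and every other convergent or intermediate fraction in range is farther away.
Largest k: floor((7 - q_3)/q_4) = floor((7 - 3)/5) = 0.
Since k = 0, no intermediate fraction beyond p_4/q_4 has denominator <= 7, so the convergent 18/5 is the closest (its error is |65*5 - 18*18|/(18*5) = 1/90).

18/5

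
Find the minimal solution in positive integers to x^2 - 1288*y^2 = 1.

(x, y) = (323, 9)

First expand sqrt(1288) as a continued fraction. With x_i = (sqrt(1288) + m_i)/d_i and (m_0, d_0) = (0, 1): a_0 = floor(sqrt(1288)) = 35, since 35^2 = 1225 <= 1288 < 1296 = 36^2.
Iterate m_{i+1} = d_i*a_i - m_i, d_{i+1} = (1288 - m_{i+1}^2)/d_i, a_{i+1} = floor((a_0 + m_{i+1})/d_{i+1}):
  m_1 = 1*35 - 0 = 35, d_1 = (1288 - 35^2)/1 = 63/1 = 63, a_1 = floor((35 + 35)/63) = 1.
  m_2 = 63*1 - 35 = 28, d_2 = (1288 - 28^2)/63 = 504/63 = 8, a_2 = floor((35 + 28)/8) = 7.
  m_3 = 8*7 - 28 = 28, d_3 = (1288 - 28^2)/8 = 504/8 = 63, a_3 = floor((35 + 28)/63) = 1.
  m_4 = 63*1 - 28 = 35, d_4 = (1288 - 35^2)/63 = 63/63 = 1, a_4 = floor((35 + 35)/1) = 70.
  m_5 = 1*70 - 35 = 35, d_5 = (1288 - 35^2)/1 = 63/1 = 63: (m_5, d_5) = (m_1, d_1) = (35, 63), so from here the quotients repeat a_1, ..., a_4; the period length is 4.
So sqrt(1288) = [35; (1, 7, 1, 70)] with period length k = 4.
k is even, so the fundamental solution of x^2 - 1288y^2 = 1 is (p_{k-1}, q_{k-1}) = (p_3, q_3); compute convergents through index 3.
Convergents (p_i = a_i*p_{i-1} + p_{i-2}, q_i = a_i*q_{i-1} + q_{i-2} with p_{-2}=0, p_{-1}=1, q_{-2}=1, q_{-1}=0):
  i=0: a_0=35, p_0 = 35*1 + 0 = 35, q_0 = 35*0 + 1 = 1.
  i=1: a_1=1, p_1 = 1*35 + 1 = 36, q_1 = 1*1 + 0 = 1.
  i=2: a_2=7, p_2 = 7*36 + 35 = 287, q_2 = 7*1 + 1 = 8.
  i=3: a_3=1, p_3 = 1*287 + 36 = 323, q_3 = 1*8 + 1 = 9.
Check: 323^2 - 1288*9^2 = 104329 - 104328 = 1, so (x, y) = (323, 9) solves the equation, and by the theorem it is the least positive solution.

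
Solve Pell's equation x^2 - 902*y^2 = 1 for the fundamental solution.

(x, y) = (901, 30)

First expand sqrt(902) as a continued fraction. With x_i = (sqrt(902) + m_i)/d_i and (m_0, d_0) = (0, 1): a_0 = floor(sqrt(902)) = 30, since 30^2 = 900 <= 902 < 961 = 31^2.
Iterate m_{i+1} = d_i*a_i - m_i, d_{i+1} = (902 - m_{i+1}^2)/d_i, a_{i+1} = floor((a_0 + m_{i+1})/d_{i+1}):
  m_1 = 1*30 - 0 = 30, d_1 = (902 - 30^2)/1 = 2/1 = 2, a_1 = floor((30 + 30)/2) = 30.
  m_2 = 2*30 - 30 = 30, d_2 = (902 - 30^2)/2 = 2/2 = 1, a_2 = floor((30 + 30)/1) = 60.
  m_3 = 1*60 - 30 = 30, d_3 = (902 - 30^2)/1 = 2/1 = 2: (m_3, d_3) = (m_1, d_1) = (30, 2), so from here the quotients repeat a_1, a_2; the period length is 2.
So sqrt(902) = [30; (30, 60)] with period length k = 2.
k is even, so the fundamental solution of x^2 - 902y^2 = 1 is (p_{k-1}, q_{k-1}) = (p_1, q_1); compute convergents through index 1.
Convergents (p_i = a_i*p_{i-1} + p_{i-2}, q_i = a_i*q_{i-1} + q_{i-2} with p_{-2}=0, p_{-1}=1, q_{-2}=1, q_{-1}=0):
  i=0: a_0=30, p_0 = 30*1 + 0 = 30, q_0 = 30*0 + 1 = 1.
  i=1: a_1=30, p_1 = 30*30 + 1 = 901, q_1 = 30*1 + 0 = 30.
Check: 901^2 - 902*30^2 = 811801 - 811800 = 1, so (x, y) = (901, 30) solves the equation, and by the theorem it is the least positive solution.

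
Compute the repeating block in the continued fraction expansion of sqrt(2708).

[52; (26, 104)]

Write x_i = (sqrt(2708) + m_i)/d_i with (m_0, d_0) = (0, 1). a_0 = floor(sqrt(2708)) = 52, since 52^2 = 2704 <= 2708 < 2809 = 53^2.
Iterate m_{i+1} = d_i*a_i - m_i, d_{i+1} = (2708 - m_{i+1}^2)/d_i, a_{i+1} = floor((a_0 + m_{i+1})/d_{i+1}):
  m_1 = 1*52 - 0 = 52, d_1 = (2708 - 52^2)/1 = 4/1 = 4, a_1 = floor((52 + 52)/4) = 26.
  m_2 = 4*26 - 52 = 52, d_2 = (2708 - 52^2)/4 = 4/4 = 1, a_2 = floor((52 + 52)/1) = 104.
  m_3 = 1*104 - 52 = 52, d_3 = (2708 - 52^2)/1 = 4/1 = 4: (m_3, d_3) = (m_1, d_1) = (52, 4), so from here the quotients repeat a_1, a_2; the period length is 2.
Hence the expansion of sqrt(2708) is a_0 = 52 followed by the repeating block 26, 104 (period 2).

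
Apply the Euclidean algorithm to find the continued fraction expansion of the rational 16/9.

[1; 1, 3, 2]

Run the Euclidean algorithm on 16 and 9; the successive quotients are the partial quotients a_0, a_1, ... (each step inverts the fractional part left over by the previous one):
  16 = 1*9 + 7, so a_0 = 1.
  9 = 1*7 + 2, so a_1 = 1.
  7 = 3*2 + 1, so a_2 = 3.
  2 = 2*1 + 0, so a_3 = 2.
The remainder reaches 0 after 4 divisions, so the expansion has 4 partial quotients, read off in order.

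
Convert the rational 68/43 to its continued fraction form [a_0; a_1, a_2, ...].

Run the Euclidean algorithm on 68 and 43; the successive quotients are the partial quotients a_0, a_1, ... (each step inverts the fractional part left over by the previous one):
  68 = 1*43 + 25, so a_0 = 1.
  43 = 1*25 + 18, so a_1 = 1.
  25 = 1*18 + 7, so a_2 = 1.
  18 = 2*7 + 4, so a_3 = 2.
  7 = 1*4 + 3, so a_4 = 1.
  4 = 1*3 + 1, so a_5 = 1.
  3 = 3*1 + 0, so a_6 = 3.
The remainder reaches 0 after 7 divisions, so the expansion has 7 partial quotients, read off in order.

[1; 1, 1, 2, 1, 1, 3]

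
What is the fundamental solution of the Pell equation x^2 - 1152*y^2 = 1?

(x, y) = (577, 17)

First expand sqrt(1152) as a continued fraction. With x_i = (sqrt(1152) + m_i)/d_i and (m_0, d_0) = (0, 1): a_0 = floor(sqrt(1152)) = 33, since 33^2 = 1089 <= 1152 < 1156 = 34^2.
Iterate m_{i+1} = d_i*a_i - m_i, d_{i+1} = (1152 - m_{i+1}^2)/d_i, a_{i+1} = floor((a_0 + m_{i+1})/d_{i+1}):
  m_1 = 1*33 - 0 = 33, d_1 = (1152 - 33^2)/1 = 63/1 = 63, a_1 = floor((33 + 33)/63) = 1.
  m_2 = 63*1 - 33 = 30, d_2 = (1152 - 30^2)/63 = 252/63 = 4, a_2 = floor((33 + 30)/4) = 15.
  m_3 = 4*15 - 30 = 30, d_3 = (1152 - 30^2)/4 = 252/4 = 63, a_3 = floor((33 + 30)/63) = 1.
  m_4 = 63*1 - 30 = 33, d_4 = (1152 - 33^2)/63 = 63/63 = 1, a_4 = floor((33 + 33)/1) = 66.
  m_5 = 1*66 - 33 = 33, d_5 = (1152 - 33^2)/1 = 63/1 = 63: (m_5, d_5) = (m_1, d_1) = (33, 63), so from here the quotients repeat a_1, ..., a_4; the period length is 4.
So sqrt(1152) = [33; (1, 15, 1, 66)] with period length k = 4.
k is even, so the fundamental solution of x^2 - 1152y^2 = 1 is (p_{k-1}, q_{k-1}) = (p_3, q_3); compute convergents through index 3.
Convergents (p_i = a_i*p_{i-1} + p_{i-2}, q_i = a_i*q_{i-1} + q_{i-2} with p_{-2}=0, p_{-1}=1, q_{-2}=1, q_{-1}=0):
  i=0: a_0=33, p_0 = 33*1 + 0 = 33, q_0 = 33*0 + 1 = 1.
  i=1: a_1=1, p_1 = 1*33 + 1 = 34, q_1 = 1*1 + 0 = 1.
  i=2: a_2=15, p_2 = 15*34 + 33 = 543, q_2 = 15*1 + 1 = 16.
  i=3: a_3=1, p_3 = 1*543 + 34 = 577, q_3 = 1*16 + 1 = 17.
Check: 577^2 - 1152*17^2 = 332929 - 332928 = 1, so (x, y) = (577, 17) solves the equation, and by the theorem it is the least positive solution.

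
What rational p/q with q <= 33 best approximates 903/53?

Expand x = 903/53 as a continued fraction with the Euclidean algorithm:
  903 = 17*53 + 2, so a_0 = 17.
  53 = 26*2 + 1, so a_1 = 26.
  2 = 2*1 + 0, so a_2 = 2.
so x = [17; 26, 2].
Convergents (p_i = a_i*p_{i-1} + p_{i-2}, q_i = a_i*q_{i-1} + q_{i-2} with p_{-2}=0, p_{-1}=1, q_{-2}=1, q_{-1}=0), until the denominator exceeds 33:
  i=0: a_0=17, p_0 = 17*1 + 0 = 17, q_0 = 17*0 + 1 = 1.
  i=1: a_1=26, p_1 = 26*17 + 1 = 443, q_1 = 26*1 + 0 = 26.
  i=2: a_2=2, p_2 = 2*443 + 17 = 903, q_2 = 2*26 + 1 = 53.
q_2 = 53 > 33, so the last convergent with denominator <= 33 is p_1/q_1 = 443/26.
The closest fraction with denominator <= 33 is either p_1/q_1 or the intermediate fraction (k*p_1 + p_0)/(k*q_1 + q_0) with the largest k >= 1 whose denominator stays <= 33; these approach x as k grows, and every other convergent or intermediate fraction in range is farther away.
Largest k: floor((33 - q_0)/q_1) = floor((33 - 1)/26) = 1.
That gives (1*443 + 17)/(1*26 + 1) = 460/27.
Compare the errors: |x - 443/26| = |903*26 - 443*53|/(53*26) = 1/1378, and |x - 460/27| = |903*27 - 460*53|/(53*27) = 1/1431.
Cross-multiplying, 1*1378 = 1378 < 1431 = 1*1431, so 1/1431 is smaller: the intermediate fraction 460/27 is closer to x than 443/26.

460/27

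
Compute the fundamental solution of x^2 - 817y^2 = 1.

First expand sqrt(817) as a continued fraction. With x_i = (sqrt(817) + m_i)/d_i and (m_0, d_0) = (0, 1): a_0 = floor(sqrt(817)) = 28, since 28^2 = 784 <= 817 < 841 = 29^2.
Iterate m_{i+1} = d_i*a_i - m_i, d_{i+1} = (817 - m_{i+1}^2)/d_i, a_{i+1} = floor((a_0 + m_{i+1})/d_{i+1}):
  m_1 = 1*28 - 0 = 28, d_1 = (817 - 28^2)/1 = 33/1 = 33, a_1 = floor((28 + 28)/33) = 1.
  m_2 = 33*1 - 28 = 5, d_2 = (817 - 5^2)/33 = 792/33 = 24, a_2 = floor((28 + 5)/24) = 1.
  m_3 = 24*1 - 5 = 19, d_3 = (817 - 19^2)/24 = 456/24 = 19, a_3 = floor((28 + 19)/19) = 2.
  m_4 = 19*2 - 19 = 19, d_4 = (817 - 19^2)/19 = 456/19 = 24, a_4 = floor((28 + 19)/24) = 1.
  m_5 = 24*1 - 19 = 5, d_5 = (817 - 5^2)/24 = 792/24 = 33, a_5 = floor((28 + 5)/33) = 1.
  m_6 = 33*1 - 5 = 28, d_6 = (817 - 28^2)/33 = 33/33 = 1, a_6 = floor((28 + 28)/1) = 56.
  m_7 = 1*56 - 28 = 28, d_7 = (817 - 28^2)/1 = 33/1 = 33: (m_7, d_7) = (m_1, d_1) = (28, 33), so from here the quotients repeat a_1, ..., a_6; the period length is 6.
So sqrt(817) = [28; (1, 1, 2, 1, 1, 56)] with period length k = 6.
k is even, so the fundamental solution of x^2 - 817y^2 = 1 is (p_{k-1}, q_{k-1}) = (p_5, q_5); compute convergents through index 5.
Convergents (p_i = a_i*p_{i-1} + p_{i-2}, q_i = a_i*q_{i-1} + q_{i-2} with p_{-2}=0, p_{-1}=1, q_{-2}=1, q_{-1}=0):
  i=0: a_0=28, p_0 = 28*1 + 0 = 28, q_0 = 28*0 + 1 = 1.
  i=1: a_1=1, p_1 = 1*28 + 1 = 29, q_1 = 1*1 + 0 = 1.
  i=2: a_2=1, p_2 = 1*29 + 28 = 57, q_2 = 1*1 + 1 = 2.
  i=3: a_3=2, p_3 = 2*57 + 29 = 143, q_3 = 2*2 + 1 = 5.
  i=4: a_4=1, p_4 = 1*143 + 57 = 200, q_4 = 1*5 + 2 = 7.
  i=5: a_5=1, p_5 = 1*200 + 143 = 343, q_5 = 1*7 + 5 = 12.
Check: 343^2 - 817*12^2 = 117649 - 117648 = 1, so (x, y) = (343, 12) solves the equation, and by the theorem it is the least positive solution.

(x, y) = (343, 12)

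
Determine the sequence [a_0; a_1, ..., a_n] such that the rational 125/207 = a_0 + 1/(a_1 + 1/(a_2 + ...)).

Run the Euclidean algorithm on 125 and 207; the successive quotients are the partial quotients a_0, a_1, ... (each step inverts the fractional part left over by the previous one):
  125 = 0*207 + 125, so a_0 = 0.
  207 = 1*125 + 82, so a_1 = 1.
  125 = 1*82 + 43, so a_2 = 1.
  82 = 1*43 + 39, so a_3 = 1.
  43 = 1*39 + 4, so a_4 = 1.
  39 = 9*4 + 3, so a_5 = 9.
  4 = 1*3 + 1, so a_6 = 1.
  3 = 3*1 + 0, so a_7 = 3.
The remainder reaches 0 after 8 divisions, so the expansion has 8 partial quotients, read off in order.

[0; 1, 1, 1, 1, 9, 1, 3]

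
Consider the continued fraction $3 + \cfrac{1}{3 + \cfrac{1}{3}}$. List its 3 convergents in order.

3/1, 10/3, 33/10

Using the convergent recurrence p_i = a_i*p_{i-1} + p_{i-2}, q_i = a_i*q_{i-1} + q_{i-2} with p_{-2}=0, p_{-1}=1, q_{-2}=1, q_{-1}=0:
  i=0: a_0=3, p_0 = 3*1 + 0 = 3, q_0 = 3*0 + 1 = 1.
  i=1: a_1=3, p_1 = 3*3 + 1 = 10, q_1 = 3*1 + 0 = 3.
  i=2: a_2=3, p_2 = 3*10 + 3 = 33, q_2 = 3*3 + 1 = 10.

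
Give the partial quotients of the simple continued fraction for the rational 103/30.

Run the Euclidean algorithm on 103 and 30; the successive quotients are the partial quotients a_0, a_1, ... (each step inverts the fractional part left over by the previous one):
  103 = 3*30 + 13, so a_0 = 3.
  30 = 2*13 + 4, so a_1 = 2.
  13 = 3*4 + 1, so a_2 = 3.
  4 = 4*1 + 0, so a_3 = 4.
The remainder reaches 0 after 4 divisions, so the expansion has 4 partial quotients, read off in order.

[3; 2, 3, 4]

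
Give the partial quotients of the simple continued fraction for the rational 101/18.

[5; 1, 1, 1, 1, 3]

Run the Euclidean algorithm on 101 and 18; the successive quotients are the partial quotients a_0, a_1, ... (each step inverts the fractional part left over by the previous one):
  101 = 5*18 + 11, so a_0 = 5.
  18 = 1*11 + 7, so a_1 = 1.
  11 = 1*7 + 4, so a_2 = 1.
  7 = 1*4 + 3, so a_3 = 1.
  4 = 1*3 + 1, so a_4 = 1.
  3 = 3*1 + 0, so a_5 = 3.
The remainder reaches 0 after 6 divisions, so the expansion has 6 partial quotients, read off in order.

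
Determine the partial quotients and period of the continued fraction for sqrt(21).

Write x_i = (sqrt(21) + m_i)/d_i with (m_0, d_0) = (0, 1). a_0 = floor(sqrt(21)) = 4, since 4^2 = 16 <= 21 < 25 = 5^2.
Iterate m_{i+1} = d_i*a_i - m_i, d_{i+1} = (21 - m_{i+1}^2)/d_i, a_{i+1} = floor((a_0 + m_{i+1})/d_{i+1}):
  m_1 = 1*4 - 0 = 4, d_1 = (21 - 4^2)/1 = 5/1 = 5, a_1 = floor((4 + 4)/5) = 1.
  m_2 = 5*1 - 4 = 1, d_2 = (21 - 1^2)/5 = 20/5 = 4, a_2 = floor((4 + 1)/4) = 1.
  m_3 = 4*1 - 1 = 3, d_3 = (21 - 3^2)/4 = 12/4 = 3, a_3 = floor((4 + 3)/3) = 2.
  m_4 = 3*2 - 3 = 3, d_4 = (21 - 3^2)/3 = 12/3 = 4, a_4 = floor((4 + 3)/4) = 1.
  m_5 = 4*1 - 3 = 1, d_5 = (21 - 1^2)/4 = 20/4 = 5, a_5 = floor((4 + 1)/5) = 1.
  m_6 = 5*1 - 1 = 4, d_6 = (21 - 4^2)/5 = 5/5 = 1, a_6 = floor((4 + 4)/1) = 8.
  m_7 = 1*8 - 4 = 4, d_7 = (21 - 4^2)/1 = 5/1 = 5: (m_7, d_7) = (m_1, d_1) = (4, 5), so from here the quotients repeat a_1, ..., a_6; the period length is 6.
Hence the expansion of sqrt(21) is a_0 = 4 followed by the repeating block 1, 1, 2, 1, 1, 8 (period 6).

[4; (1, 1, 2, 1, 1, 8)]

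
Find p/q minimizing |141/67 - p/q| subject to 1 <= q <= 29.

Expand x = 141/67 as a continued fraction with the Euclidean algorithm:
  141 = 2*67 + 7, so a_0 = 2.
  67 = 9*7 + 4, so a_1 = 9.
  7 = 1*4 + 3, so a_2 = 1.
  4 = 1*3 + 1, so a_3 = 1.
  3 = 3*1 + 0, so a_4 = 3.
so x = [2; 9, 1, 1, 3].
Convergents (p_i = a_i*p_{i-1} + p_{i-2}, q_i = a_i*q_{i-1} + q_{i-2} with p_{-2}=0, p_{-1}=1, q_{-2}=1, q_{-1}=0), until the denominator exceeds 29:
  i=0: a_0=2, p_0 = 2*1 + 0 = 2, q_0 = 2*0 + 1 = 1.
  i=1: a_1=9, p_1 = 9*2 + 1 = 19, q_1 = 9*1 + 0 = 9.
  i=2: a_2=1, p_2 = 1*19 + 2 = 21, q_2 = 1*9 + 1 = 10.
  i=3: a_3=1, p_3 = 1*21 + 19 = 40, q_3 = 1*10 + 9 = 19.
  i=4: a_4=3, p_4 = 3*40 + 21 = 141, q_4 = 3*19 + 10 = 67.
q_4 = 67 > 29, so the last convergent with denominator <= 29 is p_3/q_3 = 40/19.
The closest fraction with denominator <= 29 is either p_3/q_3 or the intermediate fraction (k*p_3 + p_2)/(k*q_3 + q_2) with the largest k >= 1 whose denominator stays <= 29; these approach x as k grows, and every other convergent or intermediate fraction in range is farther away.
Largest k: floor((29 - q_2)/q_3) = floor((29 - 10)/19) = 1.
That gives (1*40 + 21)/(1*19 + 10) = 61/29.
Compare the errors: |x - 40/19| = |141*19 - 40*67|/(67*19) = 1/1273, and |x - 61/29| = |141*29 - 61*67|/(67*29) = 2/1943.
Cross-multiplying, 1*1943 = 1943 < 2546 = 2*1273, so 1/1273 is smaller: the convergent 40/19 is closer to x than 61/29.

40/19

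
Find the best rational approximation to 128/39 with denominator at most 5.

Expand x = 128/39 as a continued fraction with the Euclidean algorithm:
  128 = 3*39 + 11, so a_0 = 3.
  39 = 3*11 + 6, so a_1 = 3.
  11 = 1*6 + 5, so a_2 = 1.
  6 = 1*5 + 1, so a_3 = 1.
  5 = 5*1 + 0, so a_4 = 5.
so x = [3; 3, 1, 1, 5].
Convergents (p_i = a_i*p_{i-1} + p_{i-2}, q_i = a_i*q_{i-1} + q_{i-2} with p_{-2}=0, p_{-1}=1, q_{-2}=1, q_{-1}=0), until the denominator exceeds 5:
  i=0: a_0=3, p_0 = 3*1 + 0 = 3, q_0 = 3*0 + 1 = 1.
  i=1: a_1=3, p_1 = 3*3 + 1 = 10, q_1 = 3*1 + 0 = 3.
  i=2: a_2=1, p_2 = 1*10 + 3 = 13, q_2 = 1*3 + 1 = 4.
  i=3: a_3=1, p_3 = 1*13 + 10 = 23, q_3 = 1*4 + 3 = 7.
q_3 = 7 > 5, so the last convergent with denominator <= 5 is p_2/q_2 = 13/4.
The closest fraction with denominator <= 5 is either p_2/q_2 or the intermediate fraction (k*p_2 + p_1)/(k*q_2 + q_1) with the largest k >= 1 whose denominator stays <= 5; these approach x as k grows, and every other convergent or intermediate fraction in range is farther away.
Largest k: floor((5 - q_1)/q_2) = floor((5 - 3)/4) = 0.
Since k = 0, no intermediate fraction beyond p_2/q_2 has denominator <= 5, so the convergent 13/4 is the closest (its error is |128*4 - 13*39|/(39*4) = 5/156).

13/4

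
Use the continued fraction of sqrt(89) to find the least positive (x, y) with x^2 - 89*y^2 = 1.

(x, y) = (500001, 53000)

First expand sqrt(89) as a continued fraction. With x_i = (sqrt(89) + m_i)/d_i and (m_0, d_0) = (0, 1): a_0 = floor(sqrt(89)) = 9, since 9^2 = 81 <= 89 < 100 = 10^2.
Iterate m_{i+1} = d_i*a_i - m_i, d_{i+1} = (89 - m_{i+1}^2)/d_i, a_{i+1} = floor((a_0 + m_{i+1})/d_{i+1}):
  m_1 = 1*9 - 0 = 9, d_1 = (89 - 9^2)/1 = 8/1 = 8, a_1 = floor((9 + 9)/8) = 2.
  m_2 = 8*2 - 9 = 7, d_2 = (89 - 7^2)/8 = 40/8 = 5, a_2 = floor((9 + 7)/5) = 3.
  m_3 = 5*3 - 7 = 8, d_3 = (89 - 8^2)/5 = 25/5 = 5, a_3 = floor((9 + 8)/5) = 3.
  m_4 = 5*3 - 8 = 7, d_4 = (89 - 7^2)/5 = 40/5 = 8, a_4 = floor((9 + 7)/8) = 2.
  m_5 = 8*2 - 7 = 9, d_5 = (89 - 9^2)/8 = 8/8 = 1, a_5 = floor((9 + 9)/1) = 18.
  m_6 = 1*18 - 9 = 9, d_6 = (89 - 9^2)/1 = 8/1 = 8: (m_6, d_6) = (m_1, d_1) = (9, 8), so from here the quotients repeat a_1, ..., a_5; the period length is 5.
So sqrt(89) = [9; (2, 3, 3, 2, 18)] with period length k = 5.
k is odd, so (p_{k-1}, q_{k-1}) only solves x^2 - 89y^2 = -1 and the fundamental solution of x^2 - 89y^2 = 1 is (p_{2k-1}, q_{2k-1}) = (p_9, q_9); compute convergents through index 9, running through the period twice.
Convergents (p_i = a_i*p_{i-1} + p_{i-2}, q_i = a_i*q_{i-1} + q_{i-2} with p_{-2}=0, p_{-1}=1, q_{-2}=1, q_{-1}=0):
  i=0: a_0=9, p_0 = 9*1 + 0 = 9, q_0 = 9*0 + 1 = 1.
  i=1: a_1=2, p_1 = 2*9 + 1 = 19, q_1 = 2*1 + 0 = 2.
  i=2: a_2=3, p_2 = 3*19 + 9 = 66, q_2 = 3*2 + 1 = 7.
  i=3: a_3=3, p_3 = 3*66 + 19 = 217, q_3 = 3*7 + 2 = 23.
  i=4: a_4=2, p_4 = 2*217 + 66 = 500, q_4 = 2*23 + 7 = 53.
  i=5: a_5=18, p_5 = 18*500 + 217 = 9217, q_5 = 18*53 + 23 = 977.
  i=6: a_6=2, p_6 = 2*9217 + 500 = 18934, q_6 = 2*977 + 53 = 2007.
  i=7: a_7=3, p_7 = 3*18934 + 9217 = 66019, q_7 = 3*2007 + 977 = 6998.
  i=8: a_8=3, p_8 = 3*66019 + 18934 = 216991, q_8 = 3*6998 + 2007 = 23001.
  i=9: a_9=2, p_9 = 2*216991 + 66019 = 500001, q_9 = 2*23001 + 6998 = 53000.
Indeed p_4^2 - 89*q_4^2 = 250000 - 250001 = -1, not +1.
Check: 500001^2 - 89*53000^2 = 250001000001 - 250001000000 = 1, so (x, y) = (500001, 53000) solves the equation, and by the theorem it is the least positive solution.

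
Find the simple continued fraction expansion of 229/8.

[28; 1, 1, 1, 2]

Run the Euclidean algorithm on 229 and 8; the successive quotients are the partial quotients a_0, a_1, ... (each step inverts the fractional part left over by the previous one):
  229 = 28*8 + 5, so a_0 = 28.
  8 = 1*5 + 3, so a_1 = 1.
  5 = 1*3 + 2, so a_2 = 1.
  3 = 1*2 + 1, so a_3 = 1.
  2 = 2*1 + 0, so a_4 = 2.
The remainder reaches 0 after 5 divisions, so the expansion has 5 partial quotients, read off in order.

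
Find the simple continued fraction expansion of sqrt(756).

Write x_i = (sqrt(756) + m_i)/d_i with (m_0, d_0) = (0, 1). a_0 = floor(sqrt(756)) = 27, since 27^2 = 729 <= 756 < 784 = 28^2.
Iterate m_{i+1} = d_i*a_i - m_i, d_{i+1} = (756 - m_{i+1}^2)/d_i, a_{i+1} = floor((a_0 + m_{i+1})/d_{i+1}):
  m_1 = 1*27 - 0 = 27, d_1 = (756 - 27^2)/1 = 27/1 = 27, a_1 = floor((27 + 27)/27) = 2.
  m_2 = 27*2 - 27 = 27, d_2 = (756 - 27^2)/27 = 27/27 = 1, a_2 = floor((27 + 27)/1) = 54.
  m_3 = 1*54 - 27 = 27, d_3 = (756 - 27^2)/1 = 27/1 = 27: (m_3, d_3) = (m_1, d_1) = (27, 27), so from here the quotients repeat a_1, a_2; the period length is 2.
Hence the expansion of sqrt(756) is a_0 = 27 followed by the repeating block 2, 54 (period 2).

[27; (2, 54)]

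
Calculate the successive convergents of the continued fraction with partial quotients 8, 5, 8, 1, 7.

Using the convergent recurrence p_i = a_i*p_{i-1} + p_{i-2}, q_i = a_i*q_{i-1} + q_{i-2} with p_{-2}=0, p_{-1}=1, q_{-2}=1, q_{-1}=0:
  i=0: a_0=8, p_0 = 8*1 + 0 = 8, q_0 = 8*0 + 1 = 1.
  i=1: a_1=5, p_1 = 5*8 + 1 = 41, q_1 = 5*1 + 0 = 5.
  i=2: a_2=8, p_2 = 8*41 + 8 = 336, q_2 = 8*5 + 1 = 41.
  i=3: a_3=1, p_3 = 1*336 + 41 = 377, q_3 = 1*41 + 5 = 46.
  i=4: a_4=7, p_4 = 7*377 + 336 = 2975, q_4 = 7*46 + 41 = 363.

8/1, 41/5, 336/41, 377/46, 2975/363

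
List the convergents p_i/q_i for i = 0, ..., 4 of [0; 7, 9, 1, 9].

Using the convergent recurrence p_i = a_i*p_{i-1} + p_{i-2}, q_i = a_i*q_{i-1} + q_{i-2} with p_{-2}=0, p_{-1}=1, q_{-2}=1, q_{-1}=0:
  i=0: a_0=0, p_0 = 0*1 + 0 = 0, q_0 = 0*0 + 1 = 1.
  i=1: a_1=7, p_1 = 7*0 + 1 = 1, q_1 = 7*1 + 0 = 7.
  i=2: a_2=9, p_2 = 9*1 + 0 = 9, q_2 = 9*7 + 1 = 64.
  i=3: a_3=1, p_3 = 1*9 + 1 = 10, q_3 = 1*64 + 7 = 71.
  i=4: a_4=9, p_4 = 9*10 + 9 = 99, q_4 = 9*71 + 64 = 703.

0/1, 1/7, 9/64, 10/71, 99/703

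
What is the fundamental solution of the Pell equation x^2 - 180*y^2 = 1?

First expand sqrt(180) as a continued fraction. With x_i = (sqrt(180) + m_i)/d_i and (m_0, d_0) = (0, 1): a_0 = floor(sqrt(180)) = 13, since 13^2 = 169 <= 180 < 196 = 14^2.
Iterate m_{i+1} = d_i*a_i - m_i, d_{i+1} = (180 - m_{i+1}^2)/d_i, a_{i+1} = floor((a_0 + m_{i+1})/d_{i+1}):
  m_1 = 1*13 - 0 = 13, d_1 = (180 - 13^2)/1 = 11/1 = 11, a_1 = floor((13 + 13)/11) = 2.
  m_2 = 11*2 - 13 = 9, d_2 = (180 - 9^2)/11 = 99/11 = 9, a_2 = floor((13 + 9)/9) = 2.
  m_3 = 9*2 - 9 = 9, d_3 = (180 - 9^2)/9 = 99/9 = 11, a_3 = floor((13 + 9)/11) = 2.
  m_4 = 11*2 - 9 = 13, d_4 = (180 - 13^2)/11 = 11/11 = 1, a_4 = floor((13 + 13)/1) = 26.
  m_5 = 1*26 - 13 = 13, d_5 = (180 - 13^2)/1 = 11/1 = 11: (m_5, d_5) = (m_1, d_1) = (13, 11), so from here the quotients repeat a_1, ..., a_4; the period length is 4.
So sqrt(180) = [13; (2, 2, 2, 26)] with period length k = 4.
k is even, so the fundamental solution of x^2 - 180y^2 = 1 is (p_{k-1}, q_{k-1}) = (p_3, q_3); compute convergents through index 3.
Convergents (p_i = a_i*p_{i-1} + p_{i-2}, q_i = a_i*q_{i-1} + q_{i-2} with p_{-2}=0, p_{-1}=1, q_{-2}=1, q_{-1}=0):
  i=0: a_0=13, p_0 = 13*1 + 0 = 13, q_0 = 13*0 + 1 = 1.
  i=1: a_1=2, p_1 = 2*13 + 1 = 27, q_1 = 2*1 + 0 = 2.
  i=2: a_2=2, p_2 = 2*27 + 13 = 67, q_2 = 2*2 + 1 = 5.
  i=3: a_3=2, p_3 = 2*67 + 27 = 161, q_3 = 2*5 + 2 = 12.
Check: 161^2 - 180*12^2 = 25921 - 25920 = 1, so (x, y) = (161, 12) solves the equation, and by the theorem it is the least positive solution.

(x, y) = (161, 12)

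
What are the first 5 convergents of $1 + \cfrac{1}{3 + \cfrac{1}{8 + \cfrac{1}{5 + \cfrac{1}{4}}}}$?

Using the convergent recurrence p_i = a_i*p_{i-1} + p_{i-2}, q_i = a_i*q_{i-1} + q_{i-2} with p_{-2}=0, p_{-1}=1, q_{-2}=1, q_{-1}=0:
  i=0: a_0=1, p_0 = 1*1 + 0 = 1, q_0 = 1*0 + 1 = 1.
  i=1: a_1=3, p_1 = 3*1 + 1 = 4, q_1 = 3*1 + 0 = 3.
  i=2: a_2=8, p_2 = 8*4 + 1 = 33, q_2 = 8*3 + 1 = 25.
  i=3: a_3=5, p_3 = 5*33 + 4 = 169, q_3 = 5*25 + 3 = 128.
  i=4: a_4=4, p_4 = 4*169 + 33 = 709, q_4 = 4*128 + 25 = 537.

1/1, 4/3, 33/25, 169/128, 709/537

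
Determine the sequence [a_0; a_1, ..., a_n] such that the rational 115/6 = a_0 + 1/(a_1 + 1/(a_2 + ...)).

[19; 6]

Run the Euclidean algorithm on 115 and 6; the successive quotients are the partial quotients a_0, a_1, ... (each step inverts the fractional part left over by the previous one):
  115 = 19*6 + 1, so a_0 = 19.
  6 = 6*1 + 0, so a_1 = 6.
The remainder reaches 0 after 2 divisions, so the expansion has 2 partial quotients, read off in order.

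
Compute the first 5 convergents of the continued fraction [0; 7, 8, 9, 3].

Using the convergent recurrence p_i = a_i*p_{i-1} + p_{i-2}, q_i = a_i*q_{i-1} + q_{i-2} with p_{-2}=0, p_{-1}=1, q_{-2}=1, q_{-1}=0:
  i=0: a_0=0, p_0 = 0*1 + 0 = 0, q_0 = 0*0 + 1 = 1.
  i=1: a_1=7, p_1 = 7*0 + 1 = 1, q_1 = 7*1 + 0 = 7.
  i=2: a_2=8, p_2 = 8*1 + 0 = 8, q_2 = 8*7 + 1 = 57.
  i=3: a_3=9, p_3 = 9*8 + 1 = 73, q_3 = 9*57 + 7 = 520.
  i=4: a_4=3, p_4 = 3*73 + 8 = 227, q_4 = 3*520 + 57 = 1617.

0/1, 1/7, 8/57, 73/520, 227/1617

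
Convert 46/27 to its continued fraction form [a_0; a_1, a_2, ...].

[1; 1, 2, 2, 1, 2]

Run the Euclidean algorithm on 46 and 27; the successive quotients are the partial quotients a_0, a_1, ... (each step inverts the fractional part left over by the previous one):
  46 = 1*27 + 19, so a_0 = 1.
  27 = 1*19 + 8, so a_1 = 1.
  19 = 2*8 + 3, so a_2 = 2.
  8 = 2*3 + 2, so a_3 = 2.
  3 = 1*2 + 1, so a_4 = 1.
  2 = 2*1 + 0, so a_5 = 2.
The remainder reaches 0 after 6 divisions, so the expansion has 6 partial quotients, read off in order.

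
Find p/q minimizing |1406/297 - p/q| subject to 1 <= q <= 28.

Expand x = 1406/297 as a continued fraction with the Euclidean algorithm:
  1406 = 4*297 + 218, so a_0 = 4.
  297 = 1*218 + 79, so a_1 = 1.
  218 = 2*79 + 60, so a_2 = 2.
  79 = 1*60 + 19, so a_3 = 1.
  60 = 3*19 + 3, so a_4 = 3.
  19 = 6*3 + 1, so a_5 = 6.
  3 = 3*1 + 0, so a_6 = 3.
so x = [4; 1, 2, 1, 3, 6, 3].
Convergents (p_i = a_i*p_{i-1} + p_{i-2}, q_i = a_i*q_{i-1} + q_{i-2} with p_{-2}=0, p_{-1}=1, q_{-2}=1, q_{-1}=0), until the denominator exceeds 28:
  i=0: a_0=4, p_0 = 4*1 + 0 = 4, q_0 = 4*0 + 1 = 1.
  i=1: a_1=1, p_1 = 1*4 + 1 = 5, q_1 = 1*1 + 0 = 1.
  i=2: a_2=2, p_2 = 2*5 + 4 = 14, q_2 = 2*1 + 1 = 3.
  i=3: a_3=1, p_3 = 1*14 + 5 = 19, q_3 = 1*3 + 1 = 4.
  i=4: a_4=3, p_4 = 3*19 + 14 = 71, q_4 = 3*4 + 3 = 15.
  i=5: a_5=6, p_5 = 6*71 + 19 = 445, q_5 = 6*15 + 4 = 94.
q_5 = 94 > 28, so the last convergent with denominator <= 28 is p_4/q_4 = 71/15.
The closest fraction with denominator <= 28 is either p_4/q_4 or the intermediate fraction (k*p_4 + p_3)/(k*q_4 + q_3) with the largest k >= 1 whose denominator stays <= 28; these approach x as k grows, and every other convergent or intermediate fraction in range is farther away.
Largest k: floor((28 - q_3)/q_4) = floor((28 - 4)/15) = 1.
That gives (1*71 + 19)/(1*15 + 4) = 90/19.
Compare the errors: |x - 71/15| = |1406*15 - 71*297|/(297*15) = 3/4455, and |x - 90/19| = |1406*19 - 90*297|/(297*19) = 16/5643.
Cross-multiplying, 3*5643 = 16929 < 71280 = 16*4455, so 3/4455 is smaller: the convergent 71/15 is closer to x than 90/19.

71/15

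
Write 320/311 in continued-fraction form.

[1; 34, 1, 1, 4]

Run the Euclidean algorithm on 320 and 311; the successive quotients are the partial quotients a_0, a_1, ... (each step inverts the fractional part left over by the previous one):
  320 = 1*311 + 9, so a_0 = 1.
  311 = 34*9 + 5, so a_1 = 34.
  9 = 1*5 + 4, so a_2 = 1.
  5 = 1*4 + 1, so a_3 = 1.
  4 = 4*1 + 0, so a_4 = 4.
The remainder reaches 0 after 5 divisions, so the expansion has 5 partial quotients, read off in order.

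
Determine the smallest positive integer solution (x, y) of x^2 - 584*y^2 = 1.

First expand sqrt(584) as a continued fraction. With x_i = (sqrt(584) + m_i)/d_i and (m_0, d_0) = (0, 1): a_0 = floor(sqrt(584)) = 24, since 24^2 = 576 <= 584 < 625 = 25^2.
Iterate m_{i+1} = d_i*a_i - m_i, d_{i+1} = (584 - m_{i+1}^2)/d_i, a_{i+1} = floor((a_0 + m_{i+1})/d_{i+1}):
  m_1 = 1*24 - 0 = 24, d_1 = (584 - 24^2)/1 = 8/1 = 8, a_1 = floor((24 + 24)/8) = 6.
  m_2 = 8*6 - 24 = 24, d_2 = (584 - 24^2)/8 = 8/8 = 1, a_2 = floor((24 + 24)/1) = 48.
  m_3 = 1*48 - 24 = 24, d_3 = (584 - 24^2)/1 = 8/1 = 8: (m_3, d_3) = (m_1, d_1) = (24, 8), so from here the quotients repeat a_1, a_2; the period length is 2.
So sqrt(584) = [24; (6, 48)] with period length k = 2.
k is even, so the fundamental solution of x^2 - 584y^2 = 1 is (p_{k-1}, q_{k-1}) = (p_1, q_1); compute convergents through index 1.
Convergents (p_i = a_i*p_{i-1} + p_{i-2}, q_i = a_i*q_{i-1} + q_{i-2} with p_{-2}=0, p_{-1}=1, q_{-2}=1, q_{-1}=0):
  i=0: a_0=24, p_0 = 24*1 + 0 = 24, q_0 = 24*0 + 1 = 1.
  i=1: a_1=6, p_1 = 6*24 + 1 = 145, q_1 = 6*1 + 0 = 6.
Check: 145^2 - 584*6^2 = 21025 - 21024 = 1, so (x, y) = (145, 6) solves the equation, and by the theorem it is the least positive solution.

(x, y) = (145, 6)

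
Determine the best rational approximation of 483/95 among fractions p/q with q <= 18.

Expand x = 483/95 as a continued fraction with the Euclidean algorithm:
  483 = 5*95 + 8, so a_0 = 5.
  95 = 11*8 + 7, so a_1 = 11.
  8 = 1*7 + 1, so a_2 = 1.
  7 = 7*1 + 0, so a_3 = 7.
so x = [5; 11, 1, 7].
Convergents (p_i = a_i*p_{i-1} + p_{i-2}, q_i = a_i*q_{i-1} + q_{i-2} with p_{-2}=0, p_{-1}=1, q_{-2}=1, q_{-1}=0), until the denominator exceeds 18:
  i=0: a_0=5, p_0 = 5*1 + 0 = 5, q_0 = 5*0 + 1 = 1.
  i=1: a_1=11, p_1 = 11*5 + 1 = 56, q_1 = 11*1 + 0 = 11.
  i=2: a_2=1, p_2 = 1*56 + 5 = 61, q_2 = 1*11 + 1 = 12.
  i=3: a_3=7, p_3 = 7*61 + 56 = 483, q_3 = 7*12 + 11 = 95.
q_3 = 95 > 18, so the last convergent with denominator <= 18 is p_2/q_2 = 61/12.
The closest fraction with denominator <= 18 is either p_2/q_2 or the intermediate fraction (k*p_2 + p_1)/(k*q_2 + q_1) with the largest k >= 1 whose denominator stays <= 18; these approach x as k grows, and every other convergent or intermediate fraction in range is farther away.
Largest k: floor((18 - q_1)/q_2) = floor((18 - 11)/12) = 0.
Since k = 0, no intermediate fraction beyond p_2/q_2 has denominator <= 18, so the convergent 61/12 is the closest (its error is |483*12 - 61*95|/(95*12) = 1/1140).

61/12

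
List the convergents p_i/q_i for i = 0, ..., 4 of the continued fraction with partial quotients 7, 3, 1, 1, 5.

7/1, 22/3, 29/4, 51/7, 284/39

Using the convergent recurrence p_i = a_i*p_{i-1} + p_{i-2}, q_i = a_i*q_{i-1} + q_{i-2} with p_{-2}=0, p_{-1}=1, q_{-2}=1, q_{-1}=0:
  i=0: a_0=7, p_0 = 7*1 + 0 = 7, q_0 = 7*0 + 1 = 1.
  i=1: a_1=3, p_1 = 3*7 + 1 = 22, q_1 = 3*1 + 0 = 3.
  i=2: a_2=1, p_2 = 1*22 + 7 = 29, q_2 = 1*3 + 1 = 4.
  i=3: a_3=1, p_3 = 1*29 + 22 = 51, q_3 = 1*4 + 3 = 7.
  i=4: a_4=5, p_4 = 5*51 + 29 = 284, q_4 = 5*7 + 4 = 39.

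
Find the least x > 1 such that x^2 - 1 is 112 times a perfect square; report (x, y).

First expand sqrt(112) as a continued fraction. With x_i = (sqrt(112) + m_i)/d_i and (m_0, d_0) = (0, 1): a_0 = floor(sqrt(112)) = 10, since 10^2 = 100 <= 112 < 121 = 11^2.
Iterate m_{i+1} = d_i*a_i - m_i, d_{i+1} = (112 - m_{i+1}^2)/d_i, a_{i+1} = floor((a_0 + m_{i+1})/d_{i+1}):
  m_1 = 1*10 - 0 = 10, d_1 = (112 - 10^2)/1 = 12/1 = 12, a_1 = floor((10 + 10)/12) = 1.
  m_2 = 12*1 - 10 = 2, d_2 = (112 - 2^2)/12 = 108/12 = 9, a_2 = floor((10 + 2)/9) = 1.
  m_3 = 9*1 - 2 = 7, d_3 = (112 - 7^2)/9 = 63/9 = 7, a_3 = floor((10 + 7)/7) = 2.
  m_4 = 7*2 - 7 = 7, d_4 = (112 - 7^2)/7 = 63/7 = 9, a_4 = floor((10 + 7)/9) = 1.
  m_5 = 9*1 - 7 = 2, d_5 = (112 - 2^2)/9 = 108/9 = 12, a_5 = floor((10 + 2)/12) = 1.
  m_6 = 12*1 - 2 = 10, d_6 = (112 - 10^2)/12 = 12/12 = 1, a_6 = floor((10 + 10)/1) = 20.
  m_7 = 1*20 - 10 = 10, d_7 = (112 - 10^2)/1 = 12/1 = 12: (m_7, d_7) = (m_1, d_1) = (10, 12), so from here the quotients repeat a_1, ..., a_6; the period length is 6.
So sqrt(112) = [10; (1, 1, 2, 1, 1, 20)] with period length k = 6.
k is even, so the fundamental solution of x^2 - 112y^2 = 1 is (p_{k-1}, q_{k-1}) = (p_5, q_5); compute convergents through index 5.
Convergents (p_i = a_i*p_{i-1} + p_{i-2}, q_i = a_i*q_{i-1} + q_{i-2} with p_{-2}=0, p_{-1}=1, q_{-2}=1, q_{-1}=0):
  i=0: a_0=10, p_0 = 10*1 + 0 = 10, q_0 = 10*0 + 1 = 1.
  i=1: a_1=1, p_1 = 1*10 + 1 = 11, q_1 = 1*1 + 0 = 1.
  i=2: a_2=1, p_2 = 1*11 + 10 = 21, q_2 = 1*1 + 1 = 2.
  i=3: a_3=2, p_3 = 2*21 + 11 = 53, q_3 = 2*2 + 1 = 5.
  i=4: a_4=1, p_4 = 1*53 + 21 = 74, q_4 = 1*5 + 2 = 7.
  i=5: a_5=1, p_5 = 1*74 + 53 = 127, q_5 = 1*7 + 5 = 12.
Check: 127^2 - 112*12^2 = 16129 - 16128 = 1, so (x, y) = (127, 12) solves the equation, and by the theorem it is the least positive solution.

(x, y) = (127, 12)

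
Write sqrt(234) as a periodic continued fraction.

Write x_i = (sqrt(234) + m_i)/d_i with (m_0, d_0) = (0, 1). a_0 = floor(sqrt(234)) = 15, since 15^2 = 225 <= 234 < 256 = 16^2.
Iterate m_{i+1} = d_i*a_i - m_i, d_{i+1} = (234 - m_{i+1}^2)/d_i, a_{i+1} = floor((a_0 + m_{i+1})/d_{i+1}):
  m_1 = 1*15 - 0 = 15, d_1 = (234 - 15^2)/1 = 9/1 = 9, a_1 = floor((15 + 15)/9) = 3.
  m_2 = 9*3 - 15 = 12, d_2 = (234 - 12^2)/9 = 90/9 = 10, a_2 = floor((15 + 12)/10) = 2.
  m_3 = 10*2 - 12 = 8, d_3 = (234 - 8^2)/10 = 170/10 = 17, a_3 = floor((15 + 8)/17) = 1.
  m_4 = 17*1 - 8 = 9, d_4 = (234 - 9^2)/17 = 153/17 = 9, a_4 = floor((15 + 9)/9) = 2.
  m_5 = 9*2 - 9 = 9, d_5 = (234 - 9^2)/9 = 153/9 = 17, a_5 = floor((15 + 9)/17) = 1.
  m_6 = 17*1 - 9 = 8, d_6 = (234 - 8^2)/17 = 170/17 = 10, a_6 = floor((15 + 8)/10) = 2.
  m_7 = 10*2 - 8 = 12, d_7 = (234 - 12^2)/10 = 90/10 = 9, a_7 = floor((15 + 12)/9) = 3.
  m_8 = 9*3 - 12 = 15, d_8 = (234 - 15^2)/9 = 9/9 = 1, a_8 = floor((15 + 15)/1) = 30.
  m_9 = 1*30 - 15 = 15, d_9 = (234 - 15^2)/1 = 9/1 = 9: (m_9, d_9) = (m_1, d_1) = (15, 9), so from here the quotients repeat a_1, ..., a_8; the period length is 8.
Hence the expansion of sqrt(234) is a_0 = 15 followed by the repeating block 3, 2, 1, 2, 1, 2, 3, 30 (period 8).

[15; (3, 2, 1, 2, 1, 2, 3, 30)]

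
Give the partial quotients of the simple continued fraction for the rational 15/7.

Run the Euclidean algorithm on 15 and 7; the successive quotients are the partial quotients a_0, a_1, ... (each step inverts the fractional part left over by the previous one):
  15 = 2*7 + 1, so a_0 = 2.
  7 = 7*1 + 0, so a_1 = 7.
The remainder reaches 0 after 2 divisions, so the expansion has 2 partial quotients, read off in order.

[2; 7]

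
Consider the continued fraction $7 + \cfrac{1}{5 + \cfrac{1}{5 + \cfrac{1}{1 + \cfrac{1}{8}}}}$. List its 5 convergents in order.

Using the convergent recurrence p_i = a_i*p_{i-1} + p_{i-2}, q_i = a_i*q_{i-1} + q_{i-2} with p_{-2}=0, p_{-1}=1, q_{-2}=1, q_{-1}=0:
  i=0: a_0=7, p_0 = 7*1 + 0 = 7, q_0 = 7*0 + 1 = 1.
  i=1: a_1=5, p_1 = 5*7 + 1 = 36, q_1 = 5*1 + 0 = 5.
  i=2: a_2=5, p_2 = 5*36 + 7 = 187, q_2 = 5*5 + 1 = 26.
  i=3: a_3=1, p_3 = 1*187 + 36 = 223, q_3 = 1*26 + 5 = 31.
  i=4: a_4=8, p_4 = 8*223 + 187 = 1971, q_4 = 8*31 + 26 = 274.

7/1, 36/5, 187/26, 223/31, 1971/274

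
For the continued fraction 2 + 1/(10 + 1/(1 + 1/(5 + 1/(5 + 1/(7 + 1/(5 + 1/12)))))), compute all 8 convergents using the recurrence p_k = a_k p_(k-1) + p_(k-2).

2/1, 21/10, 23/11, 136/65, 703/336, 5057/2417, 25988/12421, 316913/151469

Using the convergent recurrence p_i = a_i*p_{i-1} + p_{i-2}, q_i = a_i*q_{i-1} + q_{i-2} with p_{-2}=0, p_{-1}=1, q_{-2}=1, q_{-1}=0:
  i=0: a_0=2, p_0 = 2*1 + 0 = 2, q_0 = 2*0 + 1 = 1.
  i=1: a_1=10, p_1 = 10*2 + 1 = 21, q_1 = 10*1 + 0 = 10.
  i=2: a_2=1, p_2 = 1*21 + 2 = 23, q_2 = 1*10 + 1 = 11.
  i=3: a_3=5, p_3 = 5*23 + 21 = 136, q_3 = 5*11 + 10 = 65.
  i=4: a_4=5, p_4 = 5*136 + 23 = 703, q_4 = 5*65 + 11 = 336.
  i=5: a_5=7, p_5 = 7*703 + 136 = 5057, q_5 = 7*336 + 65 = 2417.
  i=6: a_6=5, p_6 = 5*5057 + 703 = 25988, q_6 = 5*2417 + 336 = 12421.
  i=7: a_7=12, p_7 = 12*25988 + 5057 = 316913, q_7 = 12*12421 + 2417 = 151469.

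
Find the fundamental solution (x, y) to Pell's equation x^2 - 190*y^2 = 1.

First expand sqrt(190) as a continued fraction. With x_i = (sqrt(190) + m_i)/d_i and (m_0, d_0) = (0, 1): a_0 = floor(sqrt(190)) = 13, since 13^2 = 169 <= 190 < 196 = 14^2.
Iterate m_{i+1} = d_i*a_i - m_i, d_{i+1} = (190 - m_{i+1}^2)/d_i, a_{i+1} = floor((a_0 + m_{i+1})/d_{i+1}):
  m_1 = 1*13 - 0 = 13, d_1 = (190 - 13^2)/1 = 21/1 = 21, a_1 = floor((13 + 13)/21) = 1.
  m_2 = 21*1 - 13 = 8, d_2 = (190 - 8^2)/21 = 126/21 = 6, a_2 = floor((13 + 8)/6) = 3.
  m_3 = 6*3 - 8 = 10, d_3 = (190 - 10^2)/6 = 90/6 = 15, a_3 = floor((13 + 10)/15) = 1.
  m_4 = 15*1 - 10 = 5, d_4 = (190 - 5^2)/15 = 165/15 = 11, a_4 = floor((13 + 5)/11) = 1.
  m_5 = 11*1 - 5 = 6, d_5 = (190 - 6^2)/11 = 154/11 = 14, a_5 = floor((13 + 6)/14) = 1.
  m_6 = 14*1 - 6 = 8, d_6 = (190 - 8^2)/14 = 126/14 = 9, a_6 = floor((13 + 8)/9) = 2.
  m_7 = 9*2 - 8 = 10, d_7 = (190 - 10^2)/9 = 90/9 = 10, a_7 = floor((13 + 10)/10) = 2.
  m_8 = 10*2 - 10 = 10, d_8 = (190 - 10^2)/10 = 90/10 = 9, a_8 = floor((13 + 10)/9) = 2.
  m_9 = 9*2 - 10 = 8, d_9 = (190 - 8^2)/9 = 126/9 = 14, a_9 = floor((13 + 8)/14) = 1.
  m_10 = 14*1 - 8 = 6, d_10 = (190 - 6^2)/14 = 154/14 = 11, a_10 = floor((13 + 6)/11) = 1.
  m_11 = 11*1 - 6 = 5, d_11 = (190 - 5^2)/11 = 165/11 = 15, a_11 = floor((13 + 5)/15) = 1.
  m_12 = 15*1 - 5 = 10, d_12 = (190 - 10^2)/15 = 90/15 = 6, a_12 = floor((13 + 10)/6) = 3.
  m_13 = 6*3 - 10 = 8, d_13 = (190 - 8^2)/6 = 126/6 = 21, a_13 = floor((13 + 8)/21) = 1.
  m_14 = 21*1 - 8 = 13, d_14 = (190 - 13^2)/21 = 21/21 = 1, a_14 = floor((13 + 13)/1) = 26.
  m_15 = 1*26 - 13 = 13, d_15 = (190 - 13^2)/1 = 21/1 = 21: (m_15, d_15) = (m_1, d_1) = (13, 21), so from here the quotients repeat a_1, ..., a_14; the period length is 14.
So sqrt(190) = [13; (1, 3, 1, 1, 1, 2, 2, 2, 1, 1, 1, 3, 1, 26)] with period length k = 14.
k is even, so the fundamental solution of x^2 - 190y^2 = 1 is (p_{k-1}, q_{k-1}) = (p_13, q_13); compute convergents through index 13.
Convergents (p_i = a_i*p_{i-1} + p_{i-2}, q_i = a_i*q_{i-1} + q_{i-2} with p_{-2}=0, p_{-1}=1, q_{-2}=1, q_{-1}=0):
  i=0: a_0=13, p_0 = 13*1 + 0 = 13, q_0 = 13*0 + 1 = 1.
  i=1: a_1=1, p_1 = 1*13 + 1 = 14, q_1 = 1*1 + 0 = 1.
  i=2: a_2=3, p_2 = 3*14 + 13 = 55, q_2 = 3*1 + 1 = 4.
  i=3: a_3=1, p_3 = 1*55 + 14 = 69, q_3 = 1*4 + 1 = 5.
  i=4: a_4=1, p_4 = 1*69 + 55 = 124, q_4 = 1*5 + 4 = 9.
  i=5: a_5=1, p_5 = 1*124 + 69 = 193, q_5 = 1*9 + 5 = 14.
  i=6: a_6=2, p_6 = 2*193 + 124 = 510, q_6 = 2*14 + 9 = 37.
  i=7: a_7=2, p_7 = 2*510 + 193 = 1213, q_7 = 2*37 + 14 = 88.
  i=8: a_8=2, p_8 = 2*1213 + 510 = 2936, q_8 = 2*88 + 37 = 213.
  i=9: a_9=1, p_9 = 1*2936 + 1213 = 4149, q_9 = 1*213 + 88 = 301.
  i=10: a_10=1, p_10 = 1*4149 + 2936 = 7085, q_10 = 1*301 + 213 = 514.
  i=11: a_11=1, p_11 = 1*7085 + 4149 = 11234, q_11 = 1*514 + 301 = 815.
  i=12: a_12=3, p_12 = 3*11234 + 7085 = 40787, q_12 = 3*815 + 514 = 2959.
  i=13: a_13=1, p_13 = 1*40787 + 11234 = 52021, q_13 = 1*2959 + 815 = 3774.
Check: 52021^2 - 190*3774^2 = 2706184441 - 2706184440 = 1, so (x, y) = (52021, 3774) solves the equation, and by the theorem it is the least positive solution.

(x, y) = (52021, 3774)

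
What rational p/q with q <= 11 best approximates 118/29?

Expand x = 118/29 as a continued fraction with the Euclidean algorithm:
  118 = 4*29 + 2, so a_0 = 4.
  29 = 14*2 + 1, so a_1 = 14.
  2 = 2*1 + 0, so a_2 = 2.
so x = [4; 14, 2].
Convergents (p_i = a_i*p_{i-1} + p_{i-2}, q_i = a_i*q_{i-1} + q_{i-2} with p_{-2}=0, p_{-1}=1, q_{-2}=1, q_{-1}=0), until the denominator exceeds 11:
  i=0: a_0=4, p_0 = 4*1 + 0 = 4, q_0 = 4*0 + 1 = 1.
  i=1: a_1=14, p_1 = 14*4 + 1 = 57, q_1 = 14*1 + 0 = 14.
q_1 = 14 > 11, so the last convergent with denominator <= 11 is p_0/q_0 = 4/1.
The closest fraction with denominator <= 11 is either p_0/q_0 or the intermediate fraction (k*p_0 + p_{-1})/(k*q_0 + q_{-1}) with the largest k >= 1 whose denominator stays <= 11; these approach x as k grows, and every other convergent or intermediate fraction in range is farther away.
Largest k: floor((11 - q_{-1})/q_0) = floor((11 - 0)/1) = 11 (using the seeds p_{-1} = 1, q_{-1} = 0).
That gives (11*4 + 1)/(11*1 + 0) = 45/11.
Compare the errors: |x - 4/1| = |118*1 - 4*29|/(29*1) = 2/29, and |x - 45/11| = |118*11 - 45*29|/(29*11) = 7/319.
Cross-multiplying, 7*29 = 203 < 638 = 2*319, so 7/319 is smaller: the intermediate fraction 45/11 is closer to x than 4/1.

45/11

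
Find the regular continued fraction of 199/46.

Run the Euclidean algorithm on 199 and 46; the successive quotients are the partial quotients a_0, a_1, ... (each step inverts the fractional part left over by the previous one):
  199 = 4*46 + 15, so a_0 = 4.
  46 = 3*15 + 1, so a_1 = 3.
  15 = 15*1 + 0, so a_2 = 15.
The remainder reaches 0 after 3 divisions, so the expansion has 3 partial quotients, read off in order.

[4; 3, 15]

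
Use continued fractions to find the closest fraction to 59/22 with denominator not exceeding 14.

Expand x = 59/22 as a continued fraction with the Euclidean algorithm:
  59 = 2*22 + 15, so a_0 = 2.
  22 = 1*15 + 7, so a_1 = 1.
  15 = 2*7 + 1, so a_2 = 2.
  7 = 7*1 + 0, so a_3 = 7.
so x = [2; 1, 2, 7].
Convergents (p_i = a_i*p_{i-1} + p_{i-2}, q_i = a_i*q_{i-1} + q_{i-2} with p_{-2}=0, p_{-1}=1, q_{-2}=1, q_{-1}=0), until the denominator exceeds 14:
  i=0: a_0=2, p_0 = 2*1 + 0 = 2, q_0 = 2*0 + 1 = 1.
  i=1: a_1=1, p_1 = 1*2 + 1 = 3, q_1 = 1*1 + 0 = 1.
  i=2: a_2=2, p_2 = 2*3 + 2 = 8, q_2 = 2*1 + 1 = 3.
  i=3: a_3=7, p_3 = 7*8 + 3 = 59, q_3 = 7*3 + 1 = 22.
q_3 = 22 > 14, so the last convergent with denominator <= 14 is p_2/q_2 = 8/3.
The closest fraction with denominator <= 14 is either p_2/q_2 or the intermediate fraction (k*p_2 + p_1)/(k*q_2 + q_1) with the largest k >= 1 whose denominator stays <= 14; these approach x as k grows, and every other convergent or intermediate fraction in range is farther away.
Largest k: floor((14 - q_1)/q_2) = floor((14 - 1)/3) = 4.
That gives (4*8 + 3)/(4*3 + 1) = 35/13.
Compare the errors: |x - 8/3| = |59*3 - 8*22|/(22*3) = 1/66, and |x - 35/13| = |59*13 - 35*22|/(22*13) = 3/286.
Cross-multiplying, 3*66 = 198 < 286 = 1*286, so 3/286 is smaller: the intermediate fraction 35/13 is closer to x than 8/3.

35/13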